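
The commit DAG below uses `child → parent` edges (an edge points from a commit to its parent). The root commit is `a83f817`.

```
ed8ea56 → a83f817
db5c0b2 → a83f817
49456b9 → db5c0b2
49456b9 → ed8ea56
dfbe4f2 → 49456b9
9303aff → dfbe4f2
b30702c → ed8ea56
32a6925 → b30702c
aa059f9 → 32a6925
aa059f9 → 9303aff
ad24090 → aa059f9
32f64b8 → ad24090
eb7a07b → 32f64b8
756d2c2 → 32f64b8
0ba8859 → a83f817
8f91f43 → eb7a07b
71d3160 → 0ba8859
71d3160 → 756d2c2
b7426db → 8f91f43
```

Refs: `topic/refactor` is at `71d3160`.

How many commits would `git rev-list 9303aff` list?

Walking parent pointers from 9303aff: reachable set = {49456b9, 9303aff, a83f817, db5c0b2, dfbe4f2, ed8ea56}.
That is 6 commits.

6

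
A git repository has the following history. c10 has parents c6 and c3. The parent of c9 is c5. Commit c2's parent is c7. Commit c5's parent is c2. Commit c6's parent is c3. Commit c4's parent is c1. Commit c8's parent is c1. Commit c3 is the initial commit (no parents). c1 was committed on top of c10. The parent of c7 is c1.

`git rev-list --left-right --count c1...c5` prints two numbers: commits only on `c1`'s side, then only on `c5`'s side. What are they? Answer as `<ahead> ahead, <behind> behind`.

0 ahead, 3 behind

Reachable from c1: {c1, c10, c3, c6}.
Reachable from c5: {c1, c10, c2, c3, c5, c6, c7}.
Only in c1's history (ahead): {} — 0.
Only in c5's history (behind): {c2, c5, c7} — 3.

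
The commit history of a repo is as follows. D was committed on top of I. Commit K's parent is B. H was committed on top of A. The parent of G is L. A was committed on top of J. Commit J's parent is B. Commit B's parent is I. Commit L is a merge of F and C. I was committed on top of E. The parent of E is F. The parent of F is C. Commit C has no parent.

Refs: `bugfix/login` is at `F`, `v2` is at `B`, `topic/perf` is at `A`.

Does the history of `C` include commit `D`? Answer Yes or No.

No

Ancestors of C: {C}.
D is not in that set, so it is not an ancestor of C.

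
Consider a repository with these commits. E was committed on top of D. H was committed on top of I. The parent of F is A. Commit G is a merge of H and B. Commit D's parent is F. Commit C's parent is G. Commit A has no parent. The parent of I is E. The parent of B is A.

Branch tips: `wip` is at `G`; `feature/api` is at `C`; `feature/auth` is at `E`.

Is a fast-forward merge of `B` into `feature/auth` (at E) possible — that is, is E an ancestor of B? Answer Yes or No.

A fast-forward from E to B is possible iff E is an ancestor of B.
Ancestors of B: {A, B}.
E is not among them, so fast-forward is not possible.

No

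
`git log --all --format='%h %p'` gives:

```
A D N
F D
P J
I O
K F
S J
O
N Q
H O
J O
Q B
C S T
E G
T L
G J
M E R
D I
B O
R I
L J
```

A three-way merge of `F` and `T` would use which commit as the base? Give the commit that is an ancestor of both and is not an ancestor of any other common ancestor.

Ancestors of F: {D, F, I, O}.
Ancestors of T: {J, L, O, T}.
Common ancestors: {O}.
The only common ancestor is O, so it is the merge base.

O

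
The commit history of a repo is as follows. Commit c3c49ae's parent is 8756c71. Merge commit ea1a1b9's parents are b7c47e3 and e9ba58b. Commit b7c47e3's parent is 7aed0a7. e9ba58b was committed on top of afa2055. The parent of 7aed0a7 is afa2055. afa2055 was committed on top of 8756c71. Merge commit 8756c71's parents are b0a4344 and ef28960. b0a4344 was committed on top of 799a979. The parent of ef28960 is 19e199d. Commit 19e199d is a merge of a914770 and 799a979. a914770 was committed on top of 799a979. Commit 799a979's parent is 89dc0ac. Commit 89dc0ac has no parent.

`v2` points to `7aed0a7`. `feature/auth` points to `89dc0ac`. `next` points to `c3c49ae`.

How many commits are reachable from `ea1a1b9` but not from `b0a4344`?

Reachable from ea1a1b9: {19e199d, 799a979, 7aed0a7, 8756c71, 89dc0ac, a914770, afa2055, b0a4344, b7c47e3, e9ba58b, ea1a1b9, ef28960}.
Reachable from b0a4344: {799a979, 89dc0ac, b0a4344}.
In ea1a1b9's history but not b0a4344's: {19e199d, 7aed0a7, 8756c71, a914770, afa2055, b7c47e3, e9ba58b, ea1a1b9, ef28960} — 9 commits.

9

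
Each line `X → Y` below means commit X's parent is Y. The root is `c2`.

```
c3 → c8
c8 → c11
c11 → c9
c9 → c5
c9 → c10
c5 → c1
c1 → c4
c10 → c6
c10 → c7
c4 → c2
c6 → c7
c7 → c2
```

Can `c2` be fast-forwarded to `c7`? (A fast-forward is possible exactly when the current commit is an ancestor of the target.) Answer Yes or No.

A fast-forward from c2 to c7 is possible iff c2 is an ancestor of c7.
Ancestors of c7: {c2, c7}.
c2 is among them, so fast-forward is possible.

Yes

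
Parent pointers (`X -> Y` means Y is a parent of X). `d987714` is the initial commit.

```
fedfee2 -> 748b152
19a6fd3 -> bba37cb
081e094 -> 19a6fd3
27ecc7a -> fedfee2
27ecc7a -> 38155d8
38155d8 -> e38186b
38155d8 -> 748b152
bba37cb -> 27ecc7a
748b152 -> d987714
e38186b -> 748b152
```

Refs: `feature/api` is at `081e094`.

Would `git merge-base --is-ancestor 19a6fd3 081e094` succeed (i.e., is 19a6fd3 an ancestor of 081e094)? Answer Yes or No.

Yes

Ancestors of 081e094 (commits reachable by following parents): {081e094, 19a6fd3, 27ecc7a, 38155d8, 748b152, bba37cb, d987714, e38186b, fedfee2}.
19a6fd3 is in that set, so it is an ancestor of 081e094.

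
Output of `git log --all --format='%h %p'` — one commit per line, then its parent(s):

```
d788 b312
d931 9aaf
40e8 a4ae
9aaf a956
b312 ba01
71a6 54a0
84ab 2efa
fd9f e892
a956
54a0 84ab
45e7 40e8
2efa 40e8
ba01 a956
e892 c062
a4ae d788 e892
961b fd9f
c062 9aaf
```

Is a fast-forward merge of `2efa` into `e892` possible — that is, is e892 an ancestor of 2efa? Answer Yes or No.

A fast-forward from e892 to 2efa is possible iff e892 is an ancestor of 2efa.
Ancestors of 2efa: {2efa, 40e8, 9aaf, a4ae, a956, b312, ba01, c062, d788, e892}.
e892 is among them, so fast-forward is possible.

Yes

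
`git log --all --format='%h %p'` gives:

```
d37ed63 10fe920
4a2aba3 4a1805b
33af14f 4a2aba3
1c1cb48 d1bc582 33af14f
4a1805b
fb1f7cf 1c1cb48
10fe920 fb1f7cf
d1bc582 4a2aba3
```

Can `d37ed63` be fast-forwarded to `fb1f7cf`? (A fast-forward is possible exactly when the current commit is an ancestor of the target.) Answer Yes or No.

No

A fast-forward from d37ed63 to fb1f7cf is possible iff d37ed63 is an ancestor of fb1f7cf.
Ancestors of fb1f7cf: {1c1cb48, 33af14f, 4a1805b, 4a2aba3, d1bc582, fb1f7cf}.
d37ed63 is not among them, so fast-forward is not possible.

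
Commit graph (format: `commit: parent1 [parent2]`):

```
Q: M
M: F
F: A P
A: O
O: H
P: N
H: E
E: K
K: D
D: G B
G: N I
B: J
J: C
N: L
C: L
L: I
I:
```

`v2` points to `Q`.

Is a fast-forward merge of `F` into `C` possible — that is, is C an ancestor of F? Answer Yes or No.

A fast-forward from C to F is possible iff C is an ancestor of F.
Ancestors of F: {A, B, C, D, E, F, G, H, I, J, K, L, N, O, P}.
C is among them, so fast-forward is possible.

Yes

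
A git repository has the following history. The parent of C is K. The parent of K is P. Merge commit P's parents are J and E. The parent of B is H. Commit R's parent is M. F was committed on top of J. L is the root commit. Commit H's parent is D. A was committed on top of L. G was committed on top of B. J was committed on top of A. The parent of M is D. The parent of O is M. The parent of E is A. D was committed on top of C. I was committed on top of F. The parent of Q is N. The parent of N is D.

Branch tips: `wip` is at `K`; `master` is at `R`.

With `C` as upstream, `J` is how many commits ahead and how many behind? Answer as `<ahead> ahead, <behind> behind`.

Reachable from J: {A, J, L}.
Reachable from C: {A, C, E, J, K, L, P}.
Only in J's history (ahead): {} — 0.
Only in C's history (behind): {C, E, K, P} — 4.

0 ahead, 4 behind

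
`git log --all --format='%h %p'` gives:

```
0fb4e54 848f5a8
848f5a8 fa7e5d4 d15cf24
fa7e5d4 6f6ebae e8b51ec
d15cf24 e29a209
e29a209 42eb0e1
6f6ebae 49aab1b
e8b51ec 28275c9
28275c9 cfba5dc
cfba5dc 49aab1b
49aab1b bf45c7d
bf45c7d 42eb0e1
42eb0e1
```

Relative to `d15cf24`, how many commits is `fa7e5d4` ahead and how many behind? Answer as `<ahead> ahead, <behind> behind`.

Reachable from fa7e5d4: {28275c9, 42eb0e1, 49aab1b, 6f6ebae, bf45c7d, cfba5dc, e8b51ec, fa7e5d4}.
Reachable from d15cf24: {42eb0e1, d15cf24, e29a209}.
Only in fa7e5d4's history (ahead): {28275c9, 49aab1b, 6f6ebae, bf45c7d, cfba5dc, e8b51ec, fa7e5d4} — 7.
Only in d15cf24's history (behind): {d15cf24, e29a209} — 2.

7 ahead, 2 behind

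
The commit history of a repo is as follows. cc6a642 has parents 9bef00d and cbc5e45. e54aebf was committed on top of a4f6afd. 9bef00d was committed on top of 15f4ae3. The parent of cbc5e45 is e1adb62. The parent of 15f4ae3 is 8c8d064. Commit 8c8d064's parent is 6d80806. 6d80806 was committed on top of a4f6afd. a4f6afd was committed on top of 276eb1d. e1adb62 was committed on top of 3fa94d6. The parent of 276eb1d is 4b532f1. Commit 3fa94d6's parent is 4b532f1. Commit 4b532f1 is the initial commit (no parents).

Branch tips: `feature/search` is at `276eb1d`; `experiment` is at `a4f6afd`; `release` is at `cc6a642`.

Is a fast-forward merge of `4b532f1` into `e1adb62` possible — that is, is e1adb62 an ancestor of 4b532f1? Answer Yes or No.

No

A fast-forward from e1adb62 to 4b532f1 is possible iff e1adb62 is an ancestor of 4b532f1.
Ancestors of 4b532f1: {4b532f1}.
e1adb62 is not among them, so fast-forward is not possible.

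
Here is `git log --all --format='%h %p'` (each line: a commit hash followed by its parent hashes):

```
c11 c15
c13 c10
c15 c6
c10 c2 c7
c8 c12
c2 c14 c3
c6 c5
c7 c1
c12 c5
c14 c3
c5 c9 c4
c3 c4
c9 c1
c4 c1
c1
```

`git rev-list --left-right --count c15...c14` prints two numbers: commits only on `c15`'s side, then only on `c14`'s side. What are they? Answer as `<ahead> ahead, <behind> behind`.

4 ahead, 2 behind

Reachable from c15: {c1, c15, c4, c5, c6, c9}.
Reachable from c14: {c1, c14, c3, c4}.
Only in c15's history (ahead): {c15, c5, c6, c9} — 4.
Only in c14's history (behind): {c14, c3} — 2.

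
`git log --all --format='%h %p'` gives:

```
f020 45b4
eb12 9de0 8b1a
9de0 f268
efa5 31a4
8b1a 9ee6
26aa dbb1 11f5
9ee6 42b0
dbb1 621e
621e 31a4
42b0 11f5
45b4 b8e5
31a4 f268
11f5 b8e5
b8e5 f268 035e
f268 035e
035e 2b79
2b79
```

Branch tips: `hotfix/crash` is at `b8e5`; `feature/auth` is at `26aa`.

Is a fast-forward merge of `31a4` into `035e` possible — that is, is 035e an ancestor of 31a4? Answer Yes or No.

A fast-forward from 035e to 31a4 is possible iff 035e is an ancestor of 31a4.
Ancestors of 31a4: {035e, 2b79, 31a4, f268}.
035e is among them, so fast-forward is possible.

Yes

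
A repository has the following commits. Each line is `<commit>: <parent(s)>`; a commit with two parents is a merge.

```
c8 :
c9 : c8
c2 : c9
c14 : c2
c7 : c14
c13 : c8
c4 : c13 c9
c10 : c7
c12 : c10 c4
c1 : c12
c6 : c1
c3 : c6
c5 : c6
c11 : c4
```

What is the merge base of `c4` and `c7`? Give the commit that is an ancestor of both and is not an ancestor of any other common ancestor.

c9

Ancestors of c4: {c13, c4, c8, c9}.
Ancestors of c7: {c14, c2, c7, c8, c9}.
Common ancestors: {c8, c9}.
Among these, c9 is not an ancestor of any other common ancestor — it is the merge base.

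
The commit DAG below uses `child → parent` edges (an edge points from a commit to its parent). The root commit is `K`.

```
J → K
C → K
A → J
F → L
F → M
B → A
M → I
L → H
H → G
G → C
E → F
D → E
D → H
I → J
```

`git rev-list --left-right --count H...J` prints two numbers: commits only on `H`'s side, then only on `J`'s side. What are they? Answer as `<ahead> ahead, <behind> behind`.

Reachable from H: {C, G, H, K}.
Reachable from J: {J, K}.
Only in H's history (ahead): {C, G, H} — 3.
Only in J's history (behind): {J} — 1.

3 ahead, 1 behind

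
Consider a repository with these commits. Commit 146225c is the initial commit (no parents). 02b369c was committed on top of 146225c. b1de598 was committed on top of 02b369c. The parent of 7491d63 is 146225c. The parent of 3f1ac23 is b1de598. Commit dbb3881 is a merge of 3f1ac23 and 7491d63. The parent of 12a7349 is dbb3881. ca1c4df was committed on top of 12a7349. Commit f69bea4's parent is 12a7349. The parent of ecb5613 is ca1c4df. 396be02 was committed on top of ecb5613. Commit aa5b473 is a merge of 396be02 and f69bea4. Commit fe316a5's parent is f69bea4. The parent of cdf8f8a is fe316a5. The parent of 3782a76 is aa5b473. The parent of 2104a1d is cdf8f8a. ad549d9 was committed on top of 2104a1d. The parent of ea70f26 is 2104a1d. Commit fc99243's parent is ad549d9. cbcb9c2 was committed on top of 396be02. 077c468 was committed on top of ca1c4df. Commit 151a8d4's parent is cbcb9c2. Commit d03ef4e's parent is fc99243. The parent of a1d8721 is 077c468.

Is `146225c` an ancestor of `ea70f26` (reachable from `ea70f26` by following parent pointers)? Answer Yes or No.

Ancestors of ea70f26 (commits reachable by following parents): {02b369c, 12a7349, 146225c, 2104a1d, 3f1ac23, 7491d63, b1de598, cdf8f8a, dbb3881, ea70f26, f69bea4, fe316a5}.
146225c is in that set, so it is an ancestor of ea70f26.

Yes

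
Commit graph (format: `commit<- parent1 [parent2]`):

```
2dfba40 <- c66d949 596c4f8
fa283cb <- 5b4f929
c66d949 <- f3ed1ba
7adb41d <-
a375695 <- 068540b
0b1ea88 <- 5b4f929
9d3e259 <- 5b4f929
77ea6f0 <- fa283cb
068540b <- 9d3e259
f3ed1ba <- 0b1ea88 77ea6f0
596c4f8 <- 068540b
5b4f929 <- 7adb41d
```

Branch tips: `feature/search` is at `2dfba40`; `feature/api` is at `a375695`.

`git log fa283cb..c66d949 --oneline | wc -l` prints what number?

4

Reachable from c66d949: {0b1ea88, 5b4f929, 77ea6f0, 7adb41d, c66d949, f3ed1ba, fa283cb}.
Reachable from fa283cb: {5b4f929, 7adb41d, fa283cb}.
In c66d949's history but not fa283cb's: {0b1ea88, 77ea6f0, c66d949, f3ed1ba} — 4 commits.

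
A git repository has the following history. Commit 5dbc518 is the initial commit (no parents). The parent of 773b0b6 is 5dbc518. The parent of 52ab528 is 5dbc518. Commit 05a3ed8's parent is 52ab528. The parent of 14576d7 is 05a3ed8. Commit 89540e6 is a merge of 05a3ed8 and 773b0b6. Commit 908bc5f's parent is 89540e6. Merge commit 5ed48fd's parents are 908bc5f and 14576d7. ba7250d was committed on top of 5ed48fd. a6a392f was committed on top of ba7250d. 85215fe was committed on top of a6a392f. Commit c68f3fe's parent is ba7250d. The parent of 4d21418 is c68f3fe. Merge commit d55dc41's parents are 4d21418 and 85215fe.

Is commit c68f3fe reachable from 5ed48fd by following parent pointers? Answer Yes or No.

Ancestors of 5ed48fd: {05a3ed8, 14576d7, 52ab528, 5dbc518, 5ed48fd, 773b0b6, 89540e6, 908bc5f}.
c68f3fe is not in that set, so it is not an ancestor of 5ed48fd.

No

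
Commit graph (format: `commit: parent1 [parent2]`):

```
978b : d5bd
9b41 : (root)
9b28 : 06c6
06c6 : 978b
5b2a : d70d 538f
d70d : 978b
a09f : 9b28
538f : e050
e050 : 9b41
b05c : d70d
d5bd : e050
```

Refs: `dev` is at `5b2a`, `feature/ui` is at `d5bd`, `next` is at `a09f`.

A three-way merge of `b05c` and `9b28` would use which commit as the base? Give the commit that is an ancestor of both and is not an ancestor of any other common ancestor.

978b

Ancestors of b05c: {978b, 9b41, b05c, d5bd, d70d, e050}.
Ancestors of 9b28: {06c6, 978b, 9b28, 9b41, d5bd, e050}.
Common ancestors: {978b, 9b41, d5bd, e050}.
Among these, 978b is not an ancestor of any other common ancestor — it is the merge base.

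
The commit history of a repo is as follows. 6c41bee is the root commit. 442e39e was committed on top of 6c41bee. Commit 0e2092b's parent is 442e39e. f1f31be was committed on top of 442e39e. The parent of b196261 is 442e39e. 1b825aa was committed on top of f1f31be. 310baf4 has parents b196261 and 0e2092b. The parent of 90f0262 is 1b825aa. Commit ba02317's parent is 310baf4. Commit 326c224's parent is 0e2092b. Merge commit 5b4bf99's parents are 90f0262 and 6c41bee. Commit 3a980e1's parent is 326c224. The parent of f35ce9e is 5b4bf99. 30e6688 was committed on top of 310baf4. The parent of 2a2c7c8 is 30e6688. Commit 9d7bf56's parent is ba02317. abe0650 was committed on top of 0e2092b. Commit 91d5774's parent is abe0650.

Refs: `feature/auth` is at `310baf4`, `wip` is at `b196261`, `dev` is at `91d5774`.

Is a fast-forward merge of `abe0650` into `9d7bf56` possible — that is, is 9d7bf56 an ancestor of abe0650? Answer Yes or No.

No

A fast-forward from 9d7bf56 to abe0650 is possible iff 9d7bf56 is an ancestor of abe0650.
Ancestors of abe0650: {0e2092b, 442e39e, 6c41bee, abe0650}.
9d7bf56 is not among them, so fast-forward is not possible.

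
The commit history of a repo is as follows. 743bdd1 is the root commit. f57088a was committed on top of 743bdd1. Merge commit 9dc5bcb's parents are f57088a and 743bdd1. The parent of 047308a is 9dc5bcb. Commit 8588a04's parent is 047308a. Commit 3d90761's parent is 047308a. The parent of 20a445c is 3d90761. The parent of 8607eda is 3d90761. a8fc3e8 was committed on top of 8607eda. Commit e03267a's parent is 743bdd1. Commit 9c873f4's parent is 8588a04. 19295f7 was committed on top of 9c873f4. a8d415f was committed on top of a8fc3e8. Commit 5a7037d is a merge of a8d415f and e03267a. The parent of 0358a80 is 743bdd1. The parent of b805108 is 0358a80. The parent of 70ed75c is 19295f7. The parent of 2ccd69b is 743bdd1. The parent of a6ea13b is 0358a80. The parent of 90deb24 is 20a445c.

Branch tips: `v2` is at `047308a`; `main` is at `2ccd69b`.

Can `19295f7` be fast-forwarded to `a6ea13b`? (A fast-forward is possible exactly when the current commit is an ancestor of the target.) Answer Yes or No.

No

A fast-forward from 19295f7 to a6ea13b is possible iff 19295f7 is an ancestor of a6ea13b.
Ancestors of a6ea13b: {0358a80, 743bdd1, a6ea13b}.
19295f7 is not among them, so fast-forward is not possible.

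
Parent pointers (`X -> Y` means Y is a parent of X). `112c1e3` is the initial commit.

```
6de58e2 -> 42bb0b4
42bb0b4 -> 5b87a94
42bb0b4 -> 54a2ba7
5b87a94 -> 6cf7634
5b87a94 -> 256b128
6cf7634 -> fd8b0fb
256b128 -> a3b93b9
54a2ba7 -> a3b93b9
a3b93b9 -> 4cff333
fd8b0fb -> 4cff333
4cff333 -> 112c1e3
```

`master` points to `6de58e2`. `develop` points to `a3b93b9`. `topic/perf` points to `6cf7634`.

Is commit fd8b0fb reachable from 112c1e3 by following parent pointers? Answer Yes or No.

No

Ancestors of 112c1e3: {112c1e3}.
fd8b0fb is not in that set, so it is not an ancestor of 112c1e3.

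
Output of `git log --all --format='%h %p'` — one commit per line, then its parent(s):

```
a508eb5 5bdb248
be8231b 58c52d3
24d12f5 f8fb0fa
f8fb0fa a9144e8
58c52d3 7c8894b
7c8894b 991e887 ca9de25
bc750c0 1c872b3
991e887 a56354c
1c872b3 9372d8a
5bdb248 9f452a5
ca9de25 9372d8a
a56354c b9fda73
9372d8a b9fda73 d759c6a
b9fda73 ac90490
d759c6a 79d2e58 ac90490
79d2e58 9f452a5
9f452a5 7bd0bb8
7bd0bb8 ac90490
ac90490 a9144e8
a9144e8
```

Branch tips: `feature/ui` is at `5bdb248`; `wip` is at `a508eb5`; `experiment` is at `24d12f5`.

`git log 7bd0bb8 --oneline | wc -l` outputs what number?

3

Walking parent pointers from 7bd0bb8: reachable set = {7bd0bb8, a9144e8, ac90490}.
That is 3 commits.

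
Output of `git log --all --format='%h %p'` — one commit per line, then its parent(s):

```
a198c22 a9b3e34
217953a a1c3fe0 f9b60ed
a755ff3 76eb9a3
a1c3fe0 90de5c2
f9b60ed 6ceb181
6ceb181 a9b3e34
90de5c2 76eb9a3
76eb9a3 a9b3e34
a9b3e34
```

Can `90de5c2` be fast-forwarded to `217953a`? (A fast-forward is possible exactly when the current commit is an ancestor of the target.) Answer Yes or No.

Yes

A fast-forward from 90de5c2 to 217953a is possible iff 90de5c2 is an ancestor of 217953a.
Ancestors of 217953a: {217953a, 6ceb181, 76eb9a3, 90de5c2, a1c3fe0, a9b3e34, f9b60ed}.
90de5c2 is among them, so fast-forward is possible.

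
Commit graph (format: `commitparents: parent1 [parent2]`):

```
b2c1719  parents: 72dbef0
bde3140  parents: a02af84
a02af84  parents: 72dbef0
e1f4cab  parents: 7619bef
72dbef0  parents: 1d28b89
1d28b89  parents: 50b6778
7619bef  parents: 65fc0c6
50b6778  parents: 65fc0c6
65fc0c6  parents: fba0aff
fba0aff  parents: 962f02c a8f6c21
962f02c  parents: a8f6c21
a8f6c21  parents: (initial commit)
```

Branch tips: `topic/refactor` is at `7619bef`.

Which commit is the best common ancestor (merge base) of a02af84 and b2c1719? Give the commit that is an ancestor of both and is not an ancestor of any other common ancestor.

72dbef0

Ancestors of a02af84: {1d28b89, 50b6778, 65fc0c6, 72dbef0, 962f02c, a02af84, a8f6c21, fba0aff}.
Ancestors of b2c1719: {1d28b89, 50b6778, 65fc0c6, 72dbef0, 962f02c, a8f6c21, b2c1719, fba0aff}.
Common ancestors: {1d28b89, 50b6778, 65fc0c6, 72dbef0, 962f02c, a8f6c21, fba0aff}.
Among these, 72dbef0 is not an ancestor of any other common ancestor — it is the merge base.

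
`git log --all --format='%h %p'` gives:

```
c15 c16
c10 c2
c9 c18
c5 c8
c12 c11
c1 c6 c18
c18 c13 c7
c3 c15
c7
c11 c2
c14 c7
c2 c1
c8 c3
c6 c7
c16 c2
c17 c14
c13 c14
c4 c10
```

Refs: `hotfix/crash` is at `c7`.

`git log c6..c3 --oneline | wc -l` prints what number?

Reachable from c3: {c1, c13, c14, c15, c16, c18, c2, c3, c6, c7}.
Reachable from c6: {c6, c7}.
In c3's history but not c6's: {c1, c13, c14, c15, c16, c18, c2, c3} — 8 commits.

8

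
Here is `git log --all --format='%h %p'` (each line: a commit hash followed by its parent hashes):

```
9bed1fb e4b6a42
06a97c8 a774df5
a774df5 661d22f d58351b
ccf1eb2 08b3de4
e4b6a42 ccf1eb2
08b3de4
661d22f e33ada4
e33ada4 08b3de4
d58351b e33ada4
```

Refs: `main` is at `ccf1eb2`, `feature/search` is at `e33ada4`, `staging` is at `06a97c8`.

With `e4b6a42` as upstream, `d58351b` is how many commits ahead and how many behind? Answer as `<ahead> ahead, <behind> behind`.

2 ahead, 2 behind

Reachable from d58351b: {08b3de4, d58351b, e33ada4}.
Reachable from e4b6a42: {08b3de4, ccf1eb2, e4b6a42}.
Only in d58351b's history (ahead): {d58351b, e33ada4} — 2.
Only in e4b6a42's history (behind): {ccf1eb2, e4b6a42} — 2.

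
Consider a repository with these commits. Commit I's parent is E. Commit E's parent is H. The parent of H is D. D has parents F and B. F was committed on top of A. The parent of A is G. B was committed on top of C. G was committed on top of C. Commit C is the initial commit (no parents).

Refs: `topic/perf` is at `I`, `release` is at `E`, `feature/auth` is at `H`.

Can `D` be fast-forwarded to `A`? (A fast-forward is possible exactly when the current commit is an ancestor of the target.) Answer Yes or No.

A fast-forward from D to A is possible iff D is an ancestor of A.
Ancestors of A: {A, C, G}.
D is not among them, so fast-forward is not possible.

No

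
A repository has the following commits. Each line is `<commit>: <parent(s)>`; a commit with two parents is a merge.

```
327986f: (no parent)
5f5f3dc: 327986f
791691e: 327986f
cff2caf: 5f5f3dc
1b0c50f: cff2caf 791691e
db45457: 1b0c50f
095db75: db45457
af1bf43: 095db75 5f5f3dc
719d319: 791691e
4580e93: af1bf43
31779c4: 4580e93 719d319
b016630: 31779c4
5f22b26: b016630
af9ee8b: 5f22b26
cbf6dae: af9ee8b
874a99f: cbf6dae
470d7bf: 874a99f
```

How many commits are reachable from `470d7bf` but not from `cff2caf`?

Reachable from 470d7bf: {095db75, 1b0c50f, 31779c4, 327986f, 4580e93, 470d7bf, 5f22b26, 5f5f3dc, 719d319, 791691e, 874a99f, af1bf43, af9ee8b, b016630, cbf6dae, cff2caf, db45457}.
Reachable from cff2caf: {327986f, 5f5f3dc, cff2caf}.
In 470d7bf's history but not cff2caf's: {095db75, 1b0c50f, 31779c4, 4580e93, 470d7bf, 5f22b26, 719d319, 791691e, 874a99f, af1bf43, af9ee8b, b016630, cbf6dae, db45457} — 14 commits.

14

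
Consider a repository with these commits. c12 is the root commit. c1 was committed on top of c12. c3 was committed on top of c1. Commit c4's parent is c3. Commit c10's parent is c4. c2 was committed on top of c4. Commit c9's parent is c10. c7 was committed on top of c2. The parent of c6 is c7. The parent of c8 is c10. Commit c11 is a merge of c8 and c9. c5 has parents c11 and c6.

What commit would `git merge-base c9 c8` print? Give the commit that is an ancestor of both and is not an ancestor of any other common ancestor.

Ancestors of c9: {c1, c10, c12, c3, c4, c9}.
Ancestors of c8: {c1, c10, c12, c3, c4, c8}.
Common ancestors: {c1, c10, c12, c3, c4}.
Among these, c10 is not an ancestor of any other common ancestor — it is the merge base.

c10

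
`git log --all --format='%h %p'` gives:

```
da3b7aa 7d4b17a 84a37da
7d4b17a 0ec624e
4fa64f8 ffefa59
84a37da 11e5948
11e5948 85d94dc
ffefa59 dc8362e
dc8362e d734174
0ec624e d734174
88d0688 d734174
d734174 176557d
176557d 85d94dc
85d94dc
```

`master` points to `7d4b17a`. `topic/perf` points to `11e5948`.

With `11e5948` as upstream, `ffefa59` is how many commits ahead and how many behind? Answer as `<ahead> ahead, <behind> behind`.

4 ahead, 1 behind

Reachable from ffefa59: {176557d, 85d94dc, d734174, dc8362e, ffefa59}.
Reachable from 11e5948: {11e5948, 85d94dc}.
Only in ffefa59's history (ahead): {176557d, d734174, dc8362e, ffefa59} — 4.
Only in 11e5948's history (behind): {11e5948} — 1.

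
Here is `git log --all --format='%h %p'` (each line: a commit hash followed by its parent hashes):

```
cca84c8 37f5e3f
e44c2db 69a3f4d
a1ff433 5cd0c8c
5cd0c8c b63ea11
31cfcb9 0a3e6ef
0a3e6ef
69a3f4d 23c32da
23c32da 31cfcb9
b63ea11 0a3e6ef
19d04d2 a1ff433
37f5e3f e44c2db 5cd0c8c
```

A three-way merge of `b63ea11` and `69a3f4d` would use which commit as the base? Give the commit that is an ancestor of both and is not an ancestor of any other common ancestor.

Ancestors of b63ea11: {0a3e6ef, b63ea11}.
Ancestors of 69a3f4d: {0a3e6ef, 23c32da, 31cfcb9, 69a3f4d}.
Common ancestors: {0a3e6ef}.
The only common ancestor is 0a3e6ef, so it is the merge base.

0a3e6ef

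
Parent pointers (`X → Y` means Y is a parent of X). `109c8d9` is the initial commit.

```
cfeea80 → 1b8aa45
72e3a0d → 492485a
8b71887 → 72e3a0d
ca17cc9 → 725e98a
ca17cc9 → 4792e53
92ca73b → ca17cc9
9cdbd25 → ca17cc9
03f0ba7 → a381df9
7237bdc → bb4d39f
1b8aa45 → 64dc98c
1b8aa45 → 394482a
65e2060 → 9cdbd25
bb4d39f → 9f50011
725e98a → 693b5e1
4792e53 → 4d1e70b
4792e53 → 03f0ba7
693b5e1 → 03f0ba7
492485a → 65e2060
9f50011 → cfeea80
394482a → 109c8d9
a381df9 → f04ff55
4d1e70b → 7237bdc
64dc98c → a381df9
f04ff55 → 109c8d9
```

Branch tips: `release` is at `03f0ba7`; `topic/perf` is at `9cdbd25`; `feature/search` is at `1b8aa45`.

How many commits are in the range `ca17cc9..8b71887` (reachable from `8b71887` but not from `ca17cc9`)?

Reachable from 8b71887: {03f0ba7, 109c8d9, 1b8aa45, 394482a, 4792e53, 492485a, 4d1e70b, 64dc98c, 65e2060, 693b5e1, 7237bdc, 725e98a, 72e3a0d, 8b71887, 9cdbd25, 9f50011, a381df9, bb4d39f, ca17cc9, cfeea80, f04ff55}.
Reachable from ca17cc9: {03f0ba7, 109c8d9, 1b8aa45, 394482a, 4792e53, 4d1e70b, 64dc98c, 693b5e1, 7237bdc, 725e98a, 9f50011, a381df9, bb4d39f, ca17cc9, cfeea80, f04ff55}.
In 8b71887's history but not ca17cc9's: {492485a, 65e2060, 72e3a0d, 8b71887, 9cdbd25} — 5 commits.

5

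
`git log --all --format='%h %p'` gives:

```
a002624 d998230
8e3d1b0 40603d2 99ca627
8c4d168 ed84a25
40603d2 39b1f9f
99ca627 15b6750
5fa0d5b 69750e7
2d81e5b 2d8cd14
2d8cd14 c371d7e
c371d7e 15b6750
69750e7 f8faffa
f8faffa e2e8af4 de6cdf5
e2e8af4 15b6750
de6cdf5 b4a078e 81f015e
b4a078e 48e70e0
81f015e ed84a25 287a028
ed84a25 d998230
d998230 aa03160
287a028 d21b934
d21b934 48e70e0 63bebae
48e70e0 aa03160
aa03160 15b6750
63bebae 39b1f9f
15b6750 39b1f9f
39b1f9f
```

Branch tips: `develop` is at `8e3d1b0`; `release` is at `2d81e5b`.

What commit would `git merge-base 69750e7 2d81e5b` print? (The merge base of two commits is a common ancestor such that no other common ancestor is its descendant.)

15b6750

Ancestors of 69750e7: {15b6750, 287a028, 39b1f9f, 48e70e0, 63bebae, 69750e7, 81f015e, aa03160, b4a078e, d21b934, d998230, de6cdf5, e2e8af4, ed84a25, f8faffa}.
Ancestors of 2d81e5b: {15b6750, 2d81e5b, 2d8cd14, 39b1f9f, c371d7e}.
Common ancestors: {15b6750, 39b1f9f}.
Among these, 15b6750 is not an ancestor of any other common ancestor — it is the merge base.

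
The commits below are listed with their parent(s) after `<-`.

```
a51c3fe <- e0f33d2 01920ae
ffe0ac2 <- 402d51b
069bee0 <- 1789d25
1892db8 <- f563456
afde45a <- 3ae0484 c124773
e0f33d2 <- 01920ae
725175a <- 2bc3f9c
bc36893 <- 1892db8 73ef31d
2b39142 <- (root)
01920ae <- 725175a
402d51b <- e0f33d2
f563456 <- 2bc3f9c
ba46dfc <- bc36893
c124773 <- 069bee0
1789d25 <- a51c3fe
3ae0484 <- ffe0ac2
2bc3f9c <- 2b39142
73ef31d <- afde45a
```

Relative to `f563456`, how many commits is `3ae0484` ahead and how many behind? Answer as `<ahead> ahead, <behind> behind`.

6 ahead, 1 behind

Reachable from 3ae0484: {01920ae, 2b39142, 2bc3f9c, 3ae0484, 402d51b, 725175a, e0f33d2, ffe0ac2}.
Reachable from f563456: {2b39142, 2bc3f9c, f563456}.
Only in 3ae0484's history (ahead): {01920ae, 3ae0484, 402d51b, 725175a, e0f33d2, ffe0ac2} — 6.
Only in f563456's history (behind): {f563456} — 1.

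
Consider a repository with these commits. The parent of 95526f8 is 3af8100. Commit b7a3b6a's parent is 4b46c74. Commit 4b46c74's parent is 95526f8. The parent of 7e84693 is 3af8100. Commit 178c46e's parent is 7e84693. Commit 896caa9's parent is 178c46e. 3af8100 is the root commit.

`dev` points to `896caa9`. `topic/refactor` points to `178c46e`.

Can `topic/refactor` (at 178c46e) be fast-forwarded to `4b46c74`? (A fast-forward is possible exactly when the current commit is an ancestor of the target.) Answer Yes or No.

A fast-forward from 178c46e to 4b46c74 is possible iff 178c46e is an ancestor of 4b46c74.
Ancestors of 4b46c74: {3af8100, 4b46c74, 95526f8}.
178c46e is not among them, so fast-forward is not possible.

No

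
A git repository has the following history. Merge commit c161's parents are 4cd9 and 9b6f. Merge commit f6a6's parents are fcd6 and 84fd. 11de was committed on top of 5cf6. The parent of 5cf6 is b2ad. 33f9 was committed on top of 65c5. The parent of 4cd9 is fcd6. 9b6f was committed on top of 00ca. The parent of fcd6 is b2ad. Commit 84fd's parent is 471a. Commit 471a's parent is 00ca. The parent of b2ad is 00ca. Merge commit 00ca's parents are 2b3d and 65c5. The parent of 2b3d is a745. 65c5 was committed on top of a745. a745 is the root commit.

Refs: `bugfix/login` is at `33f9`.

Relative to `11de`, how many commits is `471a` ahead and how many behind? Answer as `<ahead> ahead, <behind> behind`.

Reachable from 471a: {00ca, 2b3d, 471a, 65c5, a745}.
Reachable from 11de: {00ca, 11de, 2b3d, 5cf6, 65c5, a745, b2ad}.
Only in 471a's history (ahead): {471a} — 1.
Only in 11de's history (behind): {11de, 5cf6, b2ad} — 3.

1 ahead, 3 behind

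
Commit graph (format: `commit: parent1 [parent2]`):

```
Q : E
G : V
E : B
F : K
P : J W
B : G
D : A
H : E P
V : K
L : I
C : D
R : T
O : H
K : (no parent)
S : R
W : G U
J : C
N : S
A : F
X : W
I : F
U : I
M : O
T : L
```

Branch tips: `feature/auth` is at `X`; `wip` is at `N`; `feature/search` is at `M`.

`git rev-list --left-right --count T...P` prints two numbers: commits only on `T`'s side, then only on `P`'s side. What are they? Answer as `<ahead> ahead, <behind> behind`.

2 ahead, 9 behind

Reachable from T: {F, I, K, L, T}.
Reachable from P: {A, C, D, F, G, I, J, K, P, U, V, W}.
Only in T's history (ahead): {L, T} — 2.
Only in P's history (behind): {A, C, D, G, J, P, U, V, W} — 9.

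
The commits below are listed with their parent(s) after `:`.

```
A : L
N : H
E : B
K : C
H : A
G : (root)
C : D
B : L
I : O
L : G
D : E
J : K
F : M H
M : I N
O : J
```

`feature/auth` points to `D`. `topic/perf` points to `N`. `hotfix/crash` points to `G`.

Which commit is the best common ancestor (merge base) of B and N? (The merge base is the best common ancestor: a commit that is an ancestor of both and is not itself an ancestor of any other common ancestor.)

Ancestors of B: {B, G, L}.
Ancestors of N: {A, G, H, L, N}.
Common ancestors: {G, L}.
Among these, L is not an ancestor of any other common ancestor — it is the merge base.

L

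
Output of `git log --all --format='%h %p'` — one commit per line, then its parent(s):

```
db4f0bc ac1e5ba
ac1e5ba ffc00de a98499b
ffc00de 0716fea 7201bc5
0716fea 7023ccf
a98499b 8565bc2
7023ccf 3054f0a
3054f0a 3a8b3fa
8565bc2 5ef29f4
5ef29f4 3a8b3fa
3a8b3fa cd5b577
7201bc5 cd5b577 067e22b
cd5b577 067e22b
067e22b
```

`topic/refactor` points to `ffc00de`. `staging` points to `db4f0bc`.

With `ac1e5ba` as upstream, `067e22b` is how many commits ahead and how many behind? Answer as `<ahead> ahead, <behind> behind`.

Reachable from 067e22b: {067e22b}.
Reachable from ac1e5ba: {067e22b, 0716fea, 3054f0a, 3a8b3fa, 5ef29f4, 7023ccf, 7201bc5, 8565bc2, a98499b, ac1e5ba, cd5b577, ffc00de}.
Only in 067e22b's history (ahead): {} — 0.
Only in ac1e5ba's history (behind): {0716fea, 3054f0a, 3a8b3fa, 5ef29f4, 7023ccf, 7201bc5, 8565bc2, a98499b, ac1e5ba, cd5b577, ffc00de} — 11.

0 ahead, 11 behind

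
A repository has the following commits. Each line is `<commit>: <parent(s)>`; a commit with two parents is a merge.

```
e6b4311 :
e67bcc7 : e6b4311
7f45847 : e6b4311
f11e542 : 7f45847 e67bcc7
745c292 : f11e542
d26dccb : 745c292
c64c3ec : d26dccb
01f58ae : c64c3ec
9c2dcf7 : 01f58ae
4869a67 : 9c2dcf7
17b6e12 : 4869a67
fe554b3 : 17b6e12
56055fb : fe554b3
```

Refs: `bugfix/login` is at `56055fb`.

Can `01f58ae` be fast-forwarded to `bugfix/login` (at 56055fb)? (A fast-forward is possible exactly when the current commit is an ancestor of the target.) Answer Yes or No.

A fast-forward from 01f58ae to 56055fb is possible iff 01f58ae is an ancestor of 56055fb.
Ancestors of 56055fb: {01f58ae, 17b6e12, 4869a67, 56055fb, 745c292, 7f45847, 9c2dcf7, c64c3ec, d26dccb, e67bcc7, e6b4311, f11e542, fe554b3}.
01f58ae is among them, so fast-forward is possible.

Yes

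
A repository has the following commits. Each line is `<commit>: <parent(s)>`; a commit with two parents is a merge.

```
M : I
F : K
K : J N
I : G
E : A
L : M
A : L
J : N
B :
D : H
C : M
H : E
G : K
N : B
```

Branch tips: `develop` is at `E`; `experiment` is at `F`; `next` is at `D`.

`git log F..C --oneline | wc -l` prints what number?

Reachable from C: {B, C, G, I, J, K, M, N}.
Reachable from F: {B, F, J, K, N}.
In C's history but not F's: {C, G, I, M} — 4 commits.

4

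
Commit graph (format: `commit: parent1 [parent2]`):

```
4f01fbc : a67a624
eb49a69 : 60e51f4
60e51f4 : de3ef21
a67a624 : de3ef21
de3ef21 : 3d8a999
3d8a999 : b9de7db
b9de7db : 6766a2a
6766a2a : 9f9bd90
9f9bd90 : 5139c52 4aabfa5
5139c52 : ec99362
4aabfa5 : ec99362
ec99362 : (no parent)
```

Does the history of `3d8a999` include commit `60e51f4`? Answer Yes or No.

No

Ancestors of 3d8a999: {3d8a999, 4aabfa5, 5139c52, 6766a2a, 9f9bd90, b9de7db, ec99362}.
60e51f4 is not in that set, so it is not an ancestor of 3d8a999.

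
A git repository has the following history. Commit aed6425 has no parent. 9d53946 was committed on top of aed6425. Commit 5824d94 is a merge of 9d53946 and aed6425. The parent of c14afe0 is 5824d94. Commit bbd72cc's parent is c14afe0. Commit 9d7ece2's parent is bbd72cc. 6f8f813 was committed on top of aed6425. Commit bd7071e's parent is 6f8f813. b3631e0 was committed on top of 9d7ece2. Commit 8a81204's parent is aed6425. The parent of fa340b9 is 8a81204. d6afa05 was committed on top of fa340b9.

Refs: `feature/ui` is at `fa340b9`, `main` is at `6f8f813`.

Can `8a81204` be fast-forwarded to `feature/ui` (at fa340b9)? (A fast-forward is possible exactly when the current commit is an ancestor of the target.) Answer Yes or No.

Yes

A fast-forward from 8a81204 to fa340b9 is possible iff 8a81204 is an ancestor of fa340b9.
Ancestors of fa340b9: {8a81204, aed6425, fa340b9}.
8a81204 is among them, so fast-forward is possible.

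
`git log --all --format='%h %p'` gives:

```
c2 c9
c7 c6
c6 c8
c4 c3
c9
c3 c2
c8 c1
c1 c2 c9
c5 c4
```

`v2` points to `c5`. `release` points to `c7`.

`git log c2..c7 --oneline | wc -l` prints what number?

4

Reachable from c7: {c1, c2, c6, c7, c8, c9}.
Reachable from c2: {c2, c9}.
In c7's history but not c2's: {c1, c6, c7, c8} — 4 commits.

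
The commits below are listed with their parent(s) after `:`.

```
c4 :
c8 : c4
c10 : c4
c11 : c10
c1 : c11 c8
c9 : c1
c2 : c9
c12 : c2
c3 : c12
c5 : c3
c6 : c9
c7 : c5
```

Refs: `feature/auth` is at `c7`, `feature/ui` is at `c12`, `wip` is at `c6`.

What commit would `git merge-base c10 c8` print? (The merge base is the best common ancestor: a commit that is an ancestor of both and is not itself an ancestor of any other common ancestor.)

c4

Ancestors of c10: {c10, c4}.
Ancestors of c8: {c4, c8}.
Common ancestors: {c4}.
The only common ancestor is c4, so it is the merge base.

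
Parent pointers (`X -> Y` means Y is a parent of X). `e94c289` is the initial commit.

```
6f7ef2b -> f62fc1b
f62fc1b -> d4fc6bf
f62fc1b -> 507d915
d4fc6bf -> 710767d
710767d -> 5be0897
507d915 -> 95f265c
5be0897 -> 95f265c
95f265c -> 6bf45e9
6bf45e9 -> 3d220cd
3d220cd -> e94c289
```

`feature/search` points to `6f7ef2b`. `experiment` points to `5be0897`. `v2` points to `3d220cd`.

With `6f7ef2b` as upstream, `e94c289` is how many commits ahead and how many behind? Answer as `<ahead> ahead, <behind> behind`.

0 ahead, 9 behind

Reachable from e94c289: {e94c289}.
Reachable from 6f7ef2b: {3d220cd, 507d915, 5be0897, 6bf45e9, 6f7ef2b, 710767d, 95f265c, d4fc6bf, e94c289, f62fc1b}.
Only in e94c289's history (ahead): {} — 0.
Only in 6f7ef2b's history (behind): {3d220cd, 507d915, 5be0897, 6bf45e9, 6f7ef2b, 710767d, 95f265c, d4fc6bf, f62fc1b} — 9.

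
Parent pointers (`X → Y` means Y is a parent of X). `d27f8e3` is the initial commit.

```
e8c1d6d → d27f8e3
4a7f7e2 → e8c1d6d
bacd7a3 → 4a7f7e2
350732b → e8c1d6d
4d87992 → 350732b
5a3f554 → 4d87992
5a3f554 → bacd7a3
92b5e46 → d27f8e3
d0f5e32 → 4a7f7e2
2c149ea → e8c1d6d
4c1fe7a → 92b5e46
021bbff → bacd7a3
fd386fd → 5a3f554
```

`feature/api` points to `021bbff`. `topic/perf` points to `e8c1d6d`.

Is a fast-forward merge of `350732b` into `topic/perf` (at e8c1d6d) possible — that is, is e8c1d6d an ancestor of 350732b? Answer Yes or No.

A fast-forward from e8c1d6d to 350732b is possible iff e8c1d6d is an ancestor of 350732b.
Ancestors of 350732b: {350732b, d27f8e3, e8c1d6d}.
e8c1d6d is among them, so fast-forward is possible.

Yes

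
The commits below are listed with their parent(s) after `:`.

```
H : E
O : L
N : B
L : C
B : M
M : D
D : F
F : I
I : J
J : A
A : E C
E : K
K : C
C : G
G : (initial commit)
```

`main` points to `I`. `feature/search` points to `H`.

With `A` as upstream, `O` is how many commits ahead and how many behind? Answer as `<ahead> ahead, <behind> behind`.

Reachable from O: {C, G, L, O}.
Reachable from A: {A, C, E, G, K}.
Only in O's history (ahead): {L, O} — 2.
Only in A's history (behind): {A, E, K} — 3.

2 ahead, 3 behind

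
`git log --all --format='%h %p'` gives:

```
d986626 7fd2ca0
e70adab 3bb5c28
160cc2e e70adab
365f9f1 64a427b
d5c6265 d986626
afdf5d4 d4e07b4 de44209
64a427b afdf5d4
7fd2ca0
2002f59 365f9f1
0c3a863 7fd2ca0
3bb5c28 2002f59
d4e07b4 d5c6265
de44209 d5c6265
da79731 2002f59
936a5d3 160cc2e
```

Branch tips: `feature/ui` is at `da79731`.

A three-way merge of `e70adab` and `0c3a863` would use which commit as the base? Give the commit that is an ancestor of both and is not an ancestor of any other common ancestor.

Ancestors of e70adab: {2002f59, 365f9f1, 3bb5c28, 64a427b, 7fd2ca0, afdf5d4, d4e07b4, d5c6265, d986626, de44209, e70adab}.
Ancestors of 0c3a863: {0c3a863, 7fd2ca0}.
Common ancestors: {7fd2ca0}.
The only common ancestor is 7fd2ca0, so it is the merge base.

7fd2ca0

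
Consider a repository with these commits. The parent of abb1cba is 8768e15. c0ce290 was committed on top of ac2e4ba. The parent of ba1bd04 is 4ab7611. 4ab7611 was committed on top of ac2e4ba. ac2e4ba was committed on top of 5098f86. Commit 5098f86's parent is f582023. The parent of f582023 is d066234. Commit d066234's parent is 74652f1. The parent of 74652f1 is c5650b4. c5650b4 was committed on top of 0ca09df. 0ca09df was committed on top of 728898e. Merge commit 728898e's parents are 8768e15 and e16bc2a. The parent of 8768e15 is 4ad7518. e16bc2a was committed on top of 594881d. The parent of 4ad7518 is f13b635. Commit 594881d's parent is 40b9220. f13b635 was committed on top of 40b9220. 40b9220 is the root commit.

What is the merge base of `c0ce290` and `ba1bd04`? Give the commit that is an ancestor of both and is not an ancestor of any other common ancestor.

Ancestors of c0ce290: {0ca09df, 40b9220, 4ad7518, 5098f86, 594881d, 728898e, 74652f1, 8768e15, ac2e4ba, c0ce290, c5650b4, d066234, e16bc2a, f13b635, f582023}.
Ancestors of ba1bd04: {0ca09df, 40b9220, 4ab7611, 4ad7518, 5098f86, 594881d, 728898e, 74652f1, 8768e15, ac2e4ba, ba1bd04, c5650b4, d066234, e16bc2a, f13b635, f582023}.
Common ancestors: {0ca09df, 40b9220, 4ad7518, 5098f86, 594881d, 728898e, 74652f1, 8768e15, ac2e4ba, c5650b4, d066234, e16bc2a, f13b635, f582023}.
Among these, ac2e4ba is not an ancestor of any other common ancestor — it is the merge base.

ac2e4ba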